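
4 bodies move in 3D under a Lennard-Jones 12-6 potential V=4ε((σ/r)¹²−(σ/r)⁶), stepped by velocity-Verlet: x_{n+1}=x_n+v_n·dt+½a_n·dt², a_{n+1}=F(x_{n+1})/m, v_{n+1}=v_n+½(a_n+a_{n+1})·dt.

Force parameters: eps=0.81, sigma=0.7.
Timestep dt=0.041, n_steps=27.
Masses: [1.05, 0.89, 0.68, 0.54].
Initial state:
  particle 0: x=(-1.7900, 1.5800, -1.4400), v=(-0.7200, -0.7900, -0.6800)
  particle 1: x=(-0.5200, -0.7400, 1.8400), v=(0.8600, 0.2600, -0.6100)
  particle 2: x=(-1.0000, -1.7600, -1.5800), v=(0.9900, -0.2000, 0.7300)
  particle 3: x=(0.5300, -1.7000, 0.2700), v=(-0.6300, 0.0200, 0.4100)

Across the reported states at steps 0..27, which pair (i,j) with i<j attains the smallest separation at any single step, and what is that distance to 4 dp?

step 0: x0=(-1.7900, 1.5800, -1.4400) x1=(-0.5200, -0.7400, 1.8400) x2=(-1.0000, -1.7600, -1.5800) x3=(0.5300, -1.7000, 0.2700)
step 1: x0=(-1.8195, 1.5476, -1.4679) x1=(-0.4847, -0.7293, 1.8150) x2=(-0.9594, -1.7682, -1.5501) x3=(0.5042, -1.6992, 0.2868)
step 2: x0=(-1.8490, 1.5152, -1.4958) x1=(-0.4495, -0.7187, 1.7899) x2=(-0.9188, -1.7764, -1.5201) x3=(0.4783, -1.6983, 0.3037)
step 3: x0=(-1.8786, 1.4828, -1.5236) x1=(-0.4142, -0.7081, 1.7649) x2=(-0.8782, -1.7846, -1.4902) x3=(0.4524, -1.6974, 0.3205)
step 4: x0=(-1.9081, 1.4504, -1.5515) x1=(-0.3789, -0.6975, 1.7398) x2=(-0.8376, -1.7928, -1.4602) x3=(0.4264, -1.6965, 0.3374)
step 5: x0=(-1.9376, 1.4180, -1.5794) x1=(-0.3435, -0.6869, 1.7147) x2=(-0.7969, -1.8010, -1.4302) x3=(0.4004, -1.6956, 0.3543)
step 6: x0=(-1.9671, 1.3856, -1.6073) x1=(-0.3082, -0.6763, 1.6895) x2=(-0.7563, -1.8092, -1.4002) x3=(0.3743, -1.6946, 0.3713)
step 7: x0=(-1.9966, 1.3533, -1.6352) x1=(-0.2728, -0.6658, 1.6643) x2=(-0.7156, -1.8174, -1.3701) x3=(0.3482, -1.6935, 0.3883)
step 8: x0=(-2.0262, 1.3209, -1.6630) x1=(-0.2374, -0.6554, 1.6390) x2=(-0.6749, -1.8255, -1.3400) x3=(0.3220, -1.6924, 0.4054)
step 9: x0=(-2.0557, 1.2885, -1.6909) x1=(-0.2019, -0.6450, 1.6136) x2=(-0.6342, -1.8337, -1.3099) x3=(0.2957, -1.6912, 0.4225)
step 10: x0=(-2.0852, 1.2561, -1.7188) x1=(-0.1665, -0.6347, 1.5881) x2=(-0.5935, -1.8419, -1.2798) x3=(0.2693, -1.6898, 0.4398)
step 11: x0=(-2.1147, 1.2237, -1.7467) x1=(-0.1309, -0.6244, 1.5626) x2=(-0.5527, -1.8501, -1.2495) x3=(0.2429, -1.6883, 0.4571)
step 12: x0=(-2.1442, 1.1913, -1.7745) x1=(-0.0954, -0.6143, 1.5369) x2=(-0.5120, -1.8582, -1.2193) x3=(0.2163, -1.6866, 0.4746)
step 13: x0=(-2.1737, 1.1589, -1.8024) x1=(-0.0598, -0.6044, 1.5111) x2=(-0.4711, -1.8664, -1.1889) x3=(0.1896, -1.6847, 0.4923)
step 14: x0=(-2.2032, 1.1265, -1.8303) x1=(-0.0241, -0.5946, 1.4851) x2=(-0.4303, -1.8745, -1.1585) x3=(0.1628, -1.6825, 0.5100)
step 15: x0=(-2.2328, 1.0941, -1.8582) x1=(0.0115, -0.5850, 1.4589) x2=(-0.3894, -1.8826, -1.1280) x3=(0.1360, -1.6799, 0.5280)
step 16: x0=(-2.2623, 1.0617, -1.8861) x1=(0.0472, -0.5757, 1.4325) x2=(-0.3485, -1.8907, -1.0974) x3=(0.1090, -1.6770, 0.5462)
step 17: x0=(-2.2918, 1.0293, -1.9139) x1=(0.0830, -0.5666, 1.4059) x2=(-0.3076, -1.8988, -1.0666) x3=(0.0819, -1.6736, 0.5646)
step 18: x0=(-2.3213, 0.9969, -1.9418) x1=(0.1187, -0.5579, 1.3790) x2=(-0.2666, -1.9069, -1.0357) x3=(0.0549, -1.6697, 0.5833)
step 19: x0=(-2.3508, 0.9645, -1.9697) x1=(0.1544, -0.5496, 1.3519) x2=(-0.2256, -1.9150, -1.0047) x3=(0.0278, -1.6653, 0.6022)
step 20: x0=(-2.3803, 0.9321, -1.9976) x1=(0.1900, -0.5417, 1.3244) x2=(-0.1846, -1.9230, -0.9734) x3=(0.0007, -1.6601, 0.6214)
step 21: x0=(-2.4098, 0.8996, -2.0254) x1=(0.2256, -0.5342, 1.2967) x2=(-0.1435, -1.9310, -0.9420) x3=(-0.0262, -1.6542, 0.6408)
step 22: x0=(-2.4394, 0.8672, -2.0533) x1=(0.2611, -0.5273, 1.2687) x2=(-0.1024, -1.9389, -0.9104) x3=(-0.0530, -1.6476, 0.6605)
step 23: x0=(-2.4689, 0.8348, -2.0812) x1=(0.2964, -0.5208, 1.2404) x2=(-0.0614, -1.9468, -0.8786) x3=(-0.0795, -1.6401, 0.6804)
step 24: x0=(-2.4984, 0.8024, -2.1091) x1=(0.3315, -0.5149, 1.2118) x2=(-0.0203, -1.9547, -0.8466) x3=(-0.1058, -1.6318, 0.7004)
step 25: x0=(-2.5279, 0.7700, -2.1369) x1=(0.3664, -0.5096, 1.1830) x2=(0.0208, -1.9625, -0.8143) x3=(-0.1316, -1.6227, 0.7206)
step 26: x0=(-2.5574, 0.7376, -2.1648) x1=(0.4011, -0.5048, 1.1539) x2=(0.0618, -1.9703, -0.7818) x3=(-0.1571, -1.6127, 0.7409)
step 27: x0=(-2.5869, 0.7052, -2.1927) x1=(0.4355, -0.5006, 1.1246) x2=(0.1028, -1.9780, -0.7491) x3=(-0.1820, -1.6019, 0.7612)

pair (1,3), distance 1.3039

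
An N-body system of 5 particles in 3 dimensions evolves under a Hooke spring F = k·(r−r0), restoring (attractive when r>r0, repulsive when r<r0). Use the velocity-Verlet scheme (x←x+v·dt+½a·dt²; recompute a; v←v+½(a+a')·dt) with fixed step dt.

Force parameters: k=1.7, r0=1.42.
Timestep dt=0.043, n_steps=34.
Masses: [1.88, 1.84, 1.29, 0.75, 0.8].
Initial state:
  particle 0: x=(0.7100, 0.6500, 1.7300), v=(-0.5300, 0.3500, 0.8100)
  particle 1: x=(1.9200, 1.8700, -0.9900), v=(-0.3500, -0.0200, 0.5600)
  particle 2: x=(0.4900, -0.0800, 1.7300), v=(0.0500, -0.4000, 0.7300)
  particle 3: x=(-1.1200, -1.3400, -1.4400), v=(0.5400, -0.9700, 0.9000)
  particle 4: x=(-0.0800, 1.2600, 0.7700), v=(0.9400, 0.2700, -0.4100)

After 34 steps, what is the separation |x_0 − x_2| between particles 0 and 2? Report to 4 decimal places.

step 0: x0=(0.7100, 0.6500, 1.7300) x1=(1.9200, 1.8700, -0.9900) x2=(0.4900, -0.0800, 1.7300) x3=(-1.1200, -1.3400, -1.4400) x4=(-0.0800, 1.2600, 0.7700)
step 1: x0=(0.6869, 0.6650, 1.7618) x1=(1.9010, 1.8654, -0.9627) x2=(0.4916, -0.0972, 1.7567) x3=(-1.0865, -1.3695, -1.3893) x4=(-0.0388, 1.2687, 0.7484)
step 2: x0=(0.6634, 0.6800, 1.7877) x1=(1.8744, 1.8534, -0.9292) x2=(0.4923, -0.1142, 1.7742) x3=(-1.0329, -1.3742, -1.3152) x4=(0.0039, 1.2711, 0.7193)
step 3: x0=(0.6393, 0.6947, 1.8077) x1=(1.8405, 1.8341, -0.8894) x2=(0.4922, -0.1309, 1.7824) x3=(-0.9599, -1.3543, -1.2185) x4=(0.0478, 1.2674, 0.6834)
step 4: x0=(0.6148, 0.7092, 1.8221) x1=(1.7996, 1.8077, -0.8436) x2=(0.4915, -0.1471, 1.7817) x3=(-0.8687, -1.3105, -1.1006) x4=(0.0927, 1.2574, 0.6414)
step 5: x0=(0.5900, 0.7235, 1.8310) x1=(1.7520, 1.7744, -0.7920) x2=(0.4903, -0.1627, 1.7724) x3=(-0.7606, -1.2440, -0.9631) x4=(0.1384, 1.2413, 0.5943)
step 6: x0=(0.5649, 0.7376, 1.8347) x1=(1.6985, 1.7345, -0.7347) x2=(0.4889, -0.1774, 1.7549) x3=(-0.6374, -1.1562, -0.8080) x4=(0.1848, 1.2193, 0.5431)
step 7: x0=(0.5397, 0.7515, 1.8337) x1=(1.6395, 1.6886, -0.6721) x2=(0.4875, -0.1910, 1.7298) x3=(-0.5010, -1.0490, -0.6378) x4=(0.2316, 1.1920, 0.4889)
step 8: x0=(0.5145, 0.7653, 1.8282) x1=(1.5756, 1.6371, -0.6044) x2=(0.4863, -0.2033, 1.6979) x3=(-0.3535, -0.9249, -0.4550) x4=(0.2789, 1.1597, 0.4328)
step 9: x0=(0.4894, 0.7792, 1.8188) x1=(1.5076, 1.5805, -0.5321) x2=(0.4855, -0.2142, 1.6598) x3=(-0.1970, -0.7864, -0.2623) x4=(0.3262, 1.1233, 0.3759)
step 10: x0=(0.4645, 0.7931, 1.8058) x1=(1.4362, 1.5195, -0.4556) x2=(0.4855, -0.2235, 1.6164) x3=(-0.0339, -0.6363, -0.0626) x4=(0.3735, 1.0832, 0.3194)
step 11: x0=(0.4400, 0.8072, 1.7899) x1=(1.3621, 1.4547, -0.3752) x2=(0.4862, -0.2310, 1.5687) x3=(0.1338, -0.4777, 0.1414) x4=(0.4205, 1.0405, 0.2642)
step 12: x0=(0.4160, 0.8218, 1.7715) x1=(1.2861, 1.3870, -0.2916) x2=(0.4880, -0.2368, 1.5177) x3=(0.3040, -0.3135, 0.3471) x4=(0.4668, 0.9958, 0.2111)
step 13: x0=(0.3924, 0.8368, 1.7510) x1=(1.2089, 1.3169, -0.2052) x2=(0.4908, -0.2409, 1.4645) x3=(0.4755, -0.1465, 0.5524) x4=(0.5120, 0.9497, 0.1602)
step 14: x0=(0.3694, 0.8525, 1.7292) x1=(1.1312, 1.2454, -0.1166) x2=(0.4944, -0.2437, 1.4100) x3=(0.6475, 0.0213, 0.7558) x4=(0.5553, 0.9028, 0.1117)
step 15: x0=(0.3466, 0.8689, 1.7062) x1=(1.0537, 1.1731, -0.0263) x2=(0.4982, -0.2460, 1.3549) x3=(0.8206, 0.1894, 0.9565) x4=(0.5962, 0.8547, 0.0650)
step 16: x0=(0.3240, 0.8861, 1.6827) x1=(0.9767, 1.1008, 0.0651) x2=(0.5018, -0.2485, 1.2992) x3=(0.9959, 0.3580, 1.1555) x4=(0.6339, 0.8046, 0.0198)
step 17: x0=(0.3011, 0.9041, 1.6586) x1=(0.9005, 1.0290, 0.1577) x2=(0.5048, -0.2514, 1.2424) x3=(1.1742, 0.5272, 1.3541) x4=(0.6684, 0.7518, -0.0245)
step 18: x0=(0.2778, 0.9226, 1.6340) x1=(0.8251, 0.9581, 0.2515) x2=(0.5074, -0.2546, 1.1845) x3=(1.3551, 0.6969, 1.5523) x4=(0.7003, 0.6957, -0.0686)
step 19: x0=(0.2541, 0.9413, 1.6089) x1=(0.7500, 0.8879, 0.3469) x2=(0.5101, -0.2578, 1.1258) x3=(1.5370, 0.8666, 1.7493) x4=(0.7311, 0.6372, -0.1125)
step 20: x0=(0.2303, 0.9602, 1.5833) x1=(0.6752, 0.8185, 0.4437) x2=(0.5133, -0.2606, 1.0671) x3=(1.7175, 1.0353, 1.9429) x4=(0.7623, 0.5771, -0.1555)
step 21: x0=(0.2068, 0.9790, 1.5574) x1=(0.6008, 0.7499, 0.5419) x2=(0.5173, -0.2630, 1.0090) x3=(1.8935, 1.2015, 2.1305) x4=(0.7949, 0.5169, -0.1960)
step 22: x0=(0.1839, 0.9978, 1.5315) x1=(0.5271, 0.6822, 0.6413) x2=(0.5225, -0.2646, 0.9521) x3=(2.0619, 1.3632, 2.3090) x4=(0.8294, 0.4575, -0.2327)
step 23: x0=(0.1620, 1.0168, 1.5057) x1=(0.4544, 0.6157, 0.7417) x2=(0.5294, -0.2654, 0.8970) x3=(2.2196, 1.5182, 2.4756) x4=(0.8664, 0.4002, -0.2640)
step 24: x0=(0.1416, 1.0361, 1.4804) x1=(0.3831, 0.5504, 0.8431) x2=(0.5386, -0.2652, 0.8443) x3=(2.3637, 1.6642, 2.6274) x4=(0.9060, 0.3459, -0.2884)
step 25: x0=(0.1230, 1.0560, 1.4557) x1=(0.3135, 0.4865, 0.9455) x2=(0.5503, -0.2636, 0.7942) x3=(2.4915, 1.7988, 2.7617) x4=(0.9485, 0.2955, -0.3047)
step 26: x0=(0.1066, 1.0766, 1.4318) x1=(0.2459, 0.4241, 1.0491) x2=(0.5651, -0.2604, 0.7471) x3=(2.6006, 1.9198, 2.8764) x4=(0.9938, 0.2500, -0.3117)
step 27: x0=(0.0927, 1.0983, 1.4086) x1=(0.1805, 0.3631, 1.1541) x2=(0.5833, -0.2551, 0.7031) x3=(2.6890, 2.0253, 2.9695) x4=(1.0420, 0.2101, -0.3085)
step 28: x0=(0.0818, 1.1211, 1.3861) x1=(0.1176, 0.3033, 1.2606) x2=(0.6050, -0.2470, 0.6625) x3=(2.7551, 2.1136, 3.0395) x4=(1.0930, 0.1764, -0.2943)
step 29: x0=(0.0741, 1.1449, 1.3642) x1=(0.0575, 0.2449, 1.3688) x2=(0.6302, -0.2357, 0.6256) x3=(2.7976, 2.1831, 3.0853) x4=(1.1464, 0.1496, -0.2687)
step 30: x0=(0.0698, 1.1697, 1.3428) x1=(0.0004, 0.1879, 1.4785) x2=(0.6588, -0.2208, 0.5930) x3=(2.8158, 2.2327, 3.1064) x4=(1.2021, 0.1300, -0.2312)
step 31: x0=(0.0691, 1.1953, 1.3218) x1=(-0.0533, 0.1325, 1.5894) x2=(0.6905, -0.2019, 0.5649) x3=(2.8094, 2.2617, 3.1026) x4=(1.2596, 0.1180, -0.1818)
step 32: x0=(0.0720, 1.2213, 1.3015) x1=(-0.1032, 0.0789, 1.7012) x2=(0.7249, -0.1789, 0.5417) x3=(2.7785, 2.2697, 3.0742) x4=(1.3187, 0.1135, -0.1205)
step 33: x0=(0.0785, 1.2477, 1.2816) x1=(-0.1491, 0.0274, 1.8133) x2=(0.7614, -0.1518, 0.5238) x3=(2.7238, 2.2567, 3.0223) x4=(1.3788, 0.1168, -0.0477)
step 34: x0=(0.0885, 1.2740, 1.2624) x1=(-0.1907, -0.0218, 1.9252) x2=(0.7996, -0.1207, 0.5113) x3=(2.6462, 2.2231, 2.9479) x4=(1.4396, 0.1274, 0.0364)

1.7364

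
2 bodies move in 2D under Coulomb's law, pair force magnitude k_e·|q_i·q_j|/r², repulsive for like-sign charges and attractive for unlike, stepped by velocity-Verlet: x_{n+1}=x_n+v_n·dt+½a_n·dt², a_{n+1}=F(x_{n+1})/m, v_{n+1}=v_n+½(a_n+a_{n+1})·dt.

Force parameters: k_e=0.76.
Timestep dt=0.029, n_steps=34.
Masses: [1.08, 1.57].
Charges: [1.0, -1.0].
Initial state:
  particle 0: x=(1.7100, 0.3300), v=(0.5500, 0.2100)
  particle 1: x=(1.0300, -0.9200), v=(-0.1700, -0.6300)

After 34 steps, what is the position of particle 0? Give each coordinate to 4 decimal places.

(2.1926, 0.4358)

step 0: x0=(1.7100, 0.3300) x1=(1.0300, -0.9200)
step 1: x0=(1.7259, 0.3360) x1=(1.0251, -0.9382)
step 2: x0=(1.7416, 0.3417) x1=(1.0203, -0.9562)
step 3: x0=(1.7572, 0.3472) x1=(1.0156, -0.9740)
step 4: x0=(1.7727, 0.3524) x1=(1.0110, -0.9917)
step 5: x0=(1.7881, 0.3575) x1=(1.0065, -1.0093)
step 6: x0=(1.8033, 0.3623) x1=(1.0020, -1.0267)
step 7: x0=(1.8185, 0.3669) x1=(0.9977, -1.0440)
step 8: x0=(1.8335, 0.3714) x1=(0.9934, -1.0611)
step 9: x0=(1.8484, 0.3756) x1=(0.9892, -1.0781)
step 10: x0=(1.8632, 0.3797) x1=(0.9850, -1.0950)
step 11: x0=(1.8779, 0.3836) x1=(0.9809, -1.1118)
step 12: x0=(1.8925, 0.3874) x1=(0.9769, -1.1284)
step 13: x0=(1.9070, 0.3909) x1=(0.9730, -1.1450)
step 14: x0=(1.9214, 0.3944) x1=(0.9691, -1.1614)
step 15: x0=(1.9358, 0.3976) x1=(0.9653, -1.1777)
step 16: x0=(1.9500, 0.4007) x1=(0.9616, -1.1940)
step 17: x0=(1.9641, 0.4037) x1=(0.9579, -1.2101)
step 18: x0=(1.9782, 0.4066) x1=(0.9543, -1.2261)
step 19: x0=(1.9922, 0.4093) x1=(0.9507, -1.2421)
step 20: x0=(2.0060, 0.4118) x1=(0.9472, -1.2579)
step 21: x0=(2.0198, 0.4143) x1=(0.9437, -1.2737)
step 22: x0=(2.0336, 0.4166) x1=(0.9403, -1.2894)
step 23: x0=(2.0472, 0.4188) x1=(0.9370, -1.3049)
step 24: x0=(2.0608, 0.4209) x1=(0.9337, -1.3205)
step 25: x0=(2.0743, 0.4229) x1=(0.9305, -1.3359)
step 26: x0=(2.0877, 0.4247) x1=(0.9273, -1.3513)
step 27: x0=(2.1011, 0.4265) x1=(0.9241, -1.3665)
step 28: x0=(2.1143, 0.4281) x1=(0.9210, -1.3817)
step 29: x0=(2.1275, 0.4296) x1=(0.9180, -1.3969)
step 30: x0=(2.1407, 0.4311) x1=(0.9150, -1.4119)
step 31: x0=(2.1538, 0.4324) x1=(0.9120, -1.4269)
step 32: x0=(2.1668, 0.4336) x1=(0.9091, -1.4419)
step 33: x0=(2.1797, 0.4347) x1=(0.9063, -1.4567)
step 34: x0=(2.1926, 0.4358) x1=(0.9034, -1.4715)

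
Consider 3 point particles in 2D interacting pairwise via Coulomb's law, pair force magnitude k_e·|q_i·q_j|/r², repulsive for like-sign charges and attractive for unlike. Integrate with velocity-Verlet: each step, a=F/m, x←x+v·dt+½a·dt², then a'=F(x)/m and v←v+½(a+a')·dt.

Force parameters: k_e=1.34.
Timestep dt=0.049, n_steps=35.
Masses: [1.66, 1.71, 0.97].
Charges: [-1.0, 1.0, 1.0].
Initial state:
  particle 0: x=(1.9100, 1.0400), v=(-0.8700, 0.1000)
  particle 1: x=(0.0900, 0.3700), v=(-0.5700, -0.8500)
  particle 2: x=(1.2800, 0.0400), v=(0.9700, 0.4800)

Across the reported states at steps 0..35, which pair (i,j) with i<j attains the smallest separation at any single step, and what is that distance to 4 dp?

step 0: x0=(1.9100, 1.0400) x1=(0.0900, 0.3700) x2=(1.2800, 0.0400)
step 1: x0=(1.8668, 1.0442) x1=(0.0617, 0.3286) x2=(1.3292, 0.0642)
step 2: x0=(1.8223, 1.0469) x1=(0.0328, 0.2876) x2=(1.3816, 0.0904)
step 3: x0=(1.7766, 1.0478) x1=(0.0033, 0.2470) x2=(1.4371, 0.1190)
step 4: x0=(1.7298, 1.0466) x1=(-0.0266, 0.2066) x2=(1.4953, 0.1507)
step 5: x0=(1.6820, 1.0430) x1=(-0.0569, 0.1665) x2=(1.5559, 0.1860)
step 6: x0=(1.6333, 1.0366) x1=(-0.0874, 0.1266) x2=(1.6184, 0.2257)
step 7: x0=(1.5841, 1.0271) x1=(-0.1182, 0.0869) x2=(1.6822, 0.2706)
step 8: x0=(1.5349, 1.0140) x1=(-0.1491, 0.0474) x2=(1.7462, 0.3212)
step 9: x0=(1.4863, 0.9971) x1=(-0.1801, 0.0080) x2=(1.8093, 0.3780)
step 10: x0=(1.4391, 0.9764) x1=(-0.2111, -0.0312) x2=(1.8700, 0.4409)
step 11: x0=(1.3941, 0.9522) x1=(-0.2421, -0.0702) x2=(1.9270, 0.5095)
step 12: x0=(1.3517, 0.9252) x1=(-0.2730, -0.1090) x2=(1.9794, 0.5827)
step 13: x0=(1.3122, 0.8961) x1=(-0.3038, -0.1477) x2=(2.0266, 0.6591)
step 14: x0=(1.2755, 0.8656) x1=(-0.3344, -0.1862) x2=(2.0688, 0.7376)
step 15: x0=(1.2413, 0.8344) x1=(-0.3649, -0.2245) x2=(2.1064, 0.8171)
step 16: x0=(1.2093, 0.8028) x1=(-0.3953, -0.2626) x2=(2.1400, 0.8968)
step 17: x0=(1.1791, 0.7712) x1=(-0.4254, -0.3005) x2=(2.1702, 0.9764)
step 18: x0=(1.1502, 0.7396) x1=(-0.4553, -0.3383) x2=(2.1976, 1.0554)
step 19: x0=(1.1225, 0.7082) x1=(-0.4849, -0.3759) x2=(2.2226, 1.1339)
step 20: x0=(1.0957, 0.6771) x1=(-0.5144, -0.4133) x2=(2.2458, 1.2116)
step 21: x0=(1.0695, 0.6461) x1=(-0.5435, -0.4505) x2=(2.2673, 1.2886)
step 22: x0=(1.0438, 0.6154) x1=(-0.5724, -0.4876) x2=(2.2876, 1.3650)
step 23: x0=(1.0185, 0.5849) x1=(-0.6011, -0.5244) x2=(2.3067, 1.4407)
step 24: x0=(0.9935, 0.5545) x1=(-0.6294, -0.5611) x2=(2.3249, 1.5157)
step 25: x0=(0.9686, 0.5243) x1=(-0.6575, -0.5975) x2=(2.3423, 1.5902)
step 26: x0=(0.9439, 0.4942) x1=(-0.6853, -0.6338) x2=(2.3590, 1.6642)
step 27: x0=(0.9191, 0.4641) x1=(-0.7128, -0.6698) x2=(2.3751, 1.7377)
step 28: x0=(0.8944, 0.4341) x1=(-0.7400, -0.7057) x2=(2.3908, 1.8107)
step 29: x0=(0.8696, 0.4042) x1=(-0.7669, -0.7414) x2=(2.4060, 1.8833)
step 30: x0=(0.8447, 0.3743) x1=(-0.7935, -0.7769) x2=(2.4208, 1.9555)
step 31: x0=(0.8197, 0.3444) x1=(-0.8199, -0.8122) x2=(2.4354, 2.0274)
step 32: x0=(0.7945, 0.3144) x1=(-0.8459, -0.8472) x2=(2.4496, 2.0990)
step 33: x0=(0.7692, 0.2844) x1=(-0.8715, -0.8821) x2=(2.4636, 2.1702)
step 34: x0=(0.7437, 0.2544) x1=(-0.8969, -0.9168) x2=(2.4773, 2.2412)
step 35: x0=(0.7180, 0.2243) x1=(-0.9220, -0.9512) x2=(2.4909, 2.3119)

pair (0,2), distance 0.6873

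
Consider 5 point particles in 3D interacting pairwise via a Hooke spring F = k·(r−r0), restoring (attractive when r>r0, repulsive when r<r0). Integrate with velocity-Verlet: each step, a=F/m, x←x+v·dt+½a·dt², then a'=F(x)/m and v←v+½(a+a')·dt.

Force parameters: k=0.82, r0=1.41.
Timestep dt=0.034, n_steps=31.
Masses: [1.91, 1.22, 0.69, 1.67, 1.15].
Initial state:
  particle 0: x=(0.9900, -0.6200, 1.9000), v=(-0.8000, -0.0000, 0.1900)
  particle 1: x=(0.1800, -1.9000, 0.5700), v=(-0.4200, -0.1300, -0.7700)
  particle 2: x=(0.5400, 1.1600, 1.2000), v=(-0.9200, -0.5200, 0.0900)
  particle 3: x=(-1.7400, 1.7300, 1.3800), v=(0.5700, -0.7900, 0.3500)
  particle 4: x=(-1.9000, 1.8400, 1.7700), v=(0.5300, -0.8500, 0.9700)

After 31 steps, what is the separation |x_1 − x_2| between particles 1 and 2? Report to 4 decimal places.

0.6622

step 0: x0=(0.9900, -0.6200, 1.9000) x1=(0.1800, -1.9000, 0.5700) x2=(0.5400, 1.1600, 1.2000) x3=(-1.7400, 1.7300, 1.3800) x4=(-1.9000, 1.8400, 1.7700)
step 1: x0=(0.9618, -0.6192, 1.9062) x1=(0.1648, -1.9017, 0.5446) x2=(0.5073, 1.1412, 1.2032) x3=(-1.7194, 1.7019, 1.3916) x4=(-1.8803, 1.8094, 1.8029)
step 2: x0=(0.9318, -0.6170, 1.9119) x1=(0.1480, -1.8980, 0.5210) x2=(0.4718, 1.1201, 1.2066) x3=(-1.6965, 1.6714, 1.4025) x4=(-1.8575, 1.7754, 1.8357)
step 3: x0=(0.9000, -0.6132, 1.9172) x1=(0.1294, -1.8889, 0.4991) x2=(0.4338, 1.0968, 1.2103) x3=(-1.6714, 1.6386, 1.4127) x4=(-1.8315, 1.7380, 1.8682)
step 4: x0=(0.8664, -0.6081, 1.9219) x1=(0.1093, -1.8745, 0.4790) x2=(0.3933, 1.0713, 1.2141) x3=(-1.6442, 1.6035, 1.4222) x4=(-1.8025, 1.6974, 1.9005)
step 5: x0=(0.8311, -0.6017, 1.9262) x1=(0.0875, -1.8550, 0.4609) x2=(0.3507, 1.0436, 1.2181) x3=(-1.6149, 1.5662, 1.4310) x4=(-1.7706, 1.6536, 1.9325)
step 6: x0=(0.7941, -0.5940, 1.9301) x1=(0.0643, -1.8305, 0.4446) x2=(0.3060, 1.0138, 1.2223) x3=(-1.5838, 1.5267, 1.4392) x4=(-1.7359, 1.6067, 1.9641)
step 7: x0=(0.7556, -0.5850, 1.9335) x1=(0.0395, -1.8011, 0.4303) x2=(0.2595, 0.9820, 1.2266) x3=(-1.5508, 1.4852, 1.4466) x4=(-1.6987, 1.5568, 1.9953)
step 8: x0=(0.7156, -0.5750, 1.9364) x1=(0.0134, -1.7669, 0.4180) x2=(0.2115, 0.9482, 1.2311) x3=(-1.5162, 1.4418, 1.4533) x4=(-1.6589, 1.5040, 2.0261)
step 9: x0=(0.6742, -0.5638, 1.9390) x1=(-0.0140, -1.7282, 0.4077) x2=(0.1620, 0.9126, 1.2355) x3=(-1.4800, 1.3965, 1.4594) x4=(-1.6168, 1.4484, 2.0563)
step 10: x0=(0.6315, -0.5517, 1.9412) x1=(-0.0427, -1.6852, 0.3993) x2=(0.1114, 0.8751, 1.2400) x3=(-1.4424, 1.3495, 1.4647) x4=(-1.5726, 1.3901, 2.0862)
step 11: x0=(0.5876, -0.5386, 1.9430) x1=(-0.0726, -1.6380, 0.3930) x2=(0.0599, 0.8359, 1.2445) x3=(-1.4035, 1.3008, 1.4694) x4=(-1.5264, 1.3294, 2.1154)
step 12: x0=(0.5425, -0.5247, 1.9444) x1=(-0.1036, -1.5869, 0.3887) x2=(0.0076, 0.7952, 1.2488) x3=(-1.3635, 1.2506, 1.4734) x4=(-1.4783, 1.2663, 2.1442)
step 13: x0=(0.4964, -0.5101, 1.9456) x1=(-0.1357, -1.5321, 0.3863) x2=(-0.0451, 0.7529, 1.2530) x3=(-1.3225, 1.1990, 1.4768) x4=(-1.4286, 1.2009, 2.1725)
step 14: x0=(0.4493, -0.4947, 1.9464) x1=(-0.1686, -1.4740, 0.3859) x2=(-0.0982, 0.7093, 1.2570) x3=(-1.2806, 1.1461, 1.4796) x4=(-1.3774, 1.1335, 2.2002)
step 15: x0=(0.4014, -0.4788, 1.9470) x1=(-0.2025, -1.4126, 0.3873) x2=(-0.1513, 0.6644, 1.2608) x3=(-1.2379, 1.0920, 1.4818) x4=(-1.3249, 1.0643, 2.2274)
step 16: x0=(0.3527, -0.4624, 1.9473) x1=(-0.2371, -1.3483, 0.3906) x2=(-0.2043, 0.6183, 1.2642) x3=(-1.1947, 1.0369, 1.4834) x4=(-1.2713, 0.9933, 2.2540)
step 17: x0=(0.3034, -0.4456, 1.9474) x1=(-0.2724, -1.2814, 0.3956) x2=(-0.2570, 0.5712, 1.2671) x3=(-1.1510, 0.9809, 1.4844) x4=(-1.2167, 0.9207, 2.2803)
step 18: x0=(0.2535, -0.4284, 1.9473) x1=(-0.3083, -1.2122, 0.4023) x2=(-0.3093, 0.5232, 1.2696) x3=(-1.1070, 0.9242, 1.4850) x4=(-1.1613, 0.8468, 2.3060)
step 19: x0=(0.2033, -0.4111, 1.9470) x1=(-0.3447, -1.1409, 0.4107) x2=(-0.3611, 0.4743, 1.2715) x3=(-1.0627, 0.8669, 1.4851) x4=(-1.1053, 0.7717, 2.3314)
step 20: x0=(0.1527, -0.3935, 1.9466) x1=(-0.3815, -1.0678, 0.4205) x2=(-0.4122, 0.4246, 1.2726) x3=(-1.0184, 0.8091, 1.4848) x4=(-1.0488, 0.6955, 2.3565)
step 21: x0=(0.1019, -0.3759, 1.9461) x1=(-0.4187, -0.9932, 0.4317) x2=(-0.4627, 0.3743, 1.2730) x3=(-0.9741, 0.7510, 1.4842) x4=(-0.9919, 0.6184, 2.3812)
step 22: x0=(0.0510, -0.3584, 1.9455) x1=(-0.4562, -0.9173, 0.4441) x2=(-0.5124, 0.3234, 1.2726) x3=(-0.9300, 0.6928, 1.4832) x4=(-0.9348, 0.5407, 2.4057)
step 23: x0=(0.0002, -0.3409, 1.9449) x1=(-0.4939, -0.8405, 0.4576) x2=(-0.5615, 0.2718, 1.2712) x3=(-0.8861, 0.6346, 1.4820) x4=(-0.8776, 0.4624, 2.4300)
step 24: x0=(-0.0506, -0.3236, 1.9443) x1=(-0.5318, -0.7630, 0.4722) x2=(-0.6100, 0.2198, 1.2688) x3=(-0.8424, 0.5767, 1.4805) x4=(-0.8204, 0.3836, 2.4542)
step 25: x0=(-0.1012, -0.3065, 1.9437) x1=(-0.5697, -0.6850, 0.4875) x2=(-0.6581, 0.1671, 1.2653) x3=(-0.7990, 0.5190, 1.4790) x4=(-0.7633, 0.3046, 2.4784)
step 26: x0=(-0.1515, -0.2898, 1.9431) x1=(-0.6076, -0.6067, 0.5035) x2=(-0.7061, 0.1139, 1.2608) x3=(-0.7558, 0.4619, 1.4774) x4=(-0.7062, 0.2254, 2.5025)
step 27: x0=(-0.2015, -0.2734, 1.9425) x1=(-0.6455, -0.5283, 0.5199) x2=(-0.7544, 0.0600, 1.2553) x3=(-0.7129, 0.4055, 1.4758) x4=(-0.6494, 0.1461, 2.5268)
step 28: x0=(-0.2511, -0.2574, 1.9419) x1=(-0.6833, -0.4500, 0.5366) x2=(-0.8032, 0.0057, 1.2489) x3=(-0.6700, 0.3497, 1.4742) x4=(-0.5928, 0.0669, 2.5511)
step 29: x0=(-0.3003, -0.2418, 1.9414) x1=(-0.7211, -0.3719, 0.5534) x2=(-0.8530, -0.0492, 1.2418) x3=(-0.6271, 0.2947, 1.4727) x4=(-0.5364, -0.0124, 2.5757)
step 30: x0=(-0.3491, -0.2265, 1.9409) x1=(-0.7587, -0.2940, 0.5701) x2=(-0.9040, -0.1045, 1.2343) x3=(-0.5841, 0.2405, 1.4712) x4=(-0.4802, -0.0916, 2.6005)
step 31: x0=(-0.3976, -0.2116, 1.9405) x1=(-0.7962, -0.2164, 0.5866) x2=(-0.9563, -0.1602, 1.2266) x3=(-0.5409, 0.1870, 1.4697) x4=(-0.4242, -0.1709, 2.6254)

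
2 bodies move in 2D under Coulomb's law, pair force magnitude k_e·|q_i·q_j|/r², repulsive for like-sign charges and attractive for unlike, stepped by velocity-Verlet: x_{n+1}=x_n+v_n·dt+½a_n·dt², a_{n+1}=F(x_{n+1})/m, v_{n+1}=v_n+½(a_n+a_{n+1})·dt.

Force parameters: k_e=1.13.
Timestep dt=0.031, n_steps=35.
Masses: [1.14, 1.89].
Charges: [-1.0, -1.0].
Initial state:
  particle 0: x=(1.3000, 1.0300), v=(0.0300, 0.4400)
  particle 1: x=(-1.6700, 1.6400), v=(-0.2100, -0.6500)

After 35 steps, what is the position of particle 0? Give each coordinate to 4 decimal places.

step 0: x0=(1.3000, 1.0300) x1=(-1.6700, 1.6400)
step 1: x0=(1.3010, 1.0436) x1=(-1.6765, 1.6199)
step 2: x0=(1.3021, 1.0572) x1=(-1.6831, 1.5997)
step 3: x0=(1.3032, 1.0708) x1=(-1.6898, 1.5796)
step 4: x0=(1.3045, 1.0844) x1=(-1.6965, 1.5595)
step 5: x0=(1.3059, 1.0980) x1=(-1.7033, 1.5394)
step 6: x0=(1.3074, 1.1115) x1=(-1.7102, 1.5193)
step 7: x0=(1.3090, 1.1250) x1=(-1.7171, 1.4992)
step 8: x0=(1.3107, 1.1386) x1=(-1.7240, 1.4791)
step 9: x0=(1.3125, 1.1521) x1=(-1.7311, 1.4591)
step 10: x0=(1.3144, 1.1656) x1=(-1.7382, 1.4390)
step 11: x0=(1.3164, 1.1790) x1=(-1.7453, 1.4190)
step 12: x0=(1.3185, 1.1925) x1=(-1.7525, 1.3989)
step 13: x0=(1.3207, 1.2060) x1=(-1.7598, 1.3789)
step 14: x0=(1.3230, 1.2195) x1=(-1.7671, 1.3588)
step 15: x0=(1.3254, 1.2329) x1=(-1.7745, 1.3388)
step 16: x0=(1.3279, 1.2464) x1=(-1.7820, 1.3187)
step 17: x0=(1.3305, 1.2598) x1=(-1.7895, 1.2987)
step 18: x0=(1.3332, 1.2733) x1=(-1.7971, 1.2786)
step 19: x0=(1.3360, 1.2867) x1=(-1.8047, 1.2586)
step 20: x0=(1.3388, 1.3002) x1=(-1.8124, 1.2386)
step 21: x0=(1.3418, 1.3136) x1=(-1.8202, 1.2185)
step 22: x0=(1.3449, 1.3271) x1=(-1.8280, 1.1985)
step 23: x0=(1.3481, 1.3406) x1=(-1.8358, 1.1784)
step 24: x0=(1.3513, 1.3540) x1=(-1.8437, 1.1584)
step 25: x0=(1.3547, 1.3675) x1=(-1.8517, 1.1384)
step 26: x0=(1.3581, 1.3810) x1=(-1.8597, 1.1183)
step 27: x0=(1.3617, 1.3945) x1=(-1.8678, 1.0982)
step 28: x0=(1.3653, 1.4080) x1=(-1.8760, 1.0782)
step 29: x0=(1.3690, 1.4215) x1=(-1.8842, 1.0581)
step 30: x0=(1.3728, 1.4350) x1=(-1.8924, 1.0380)
step 31: x0=(1.3767, 1.4485) x1=(-1.9007, 1.0180)
step 32: x0=(1.3807, 1.4621) x1=(-1.9091, 0.9979)
step 33: x0=(1.3848, 1.4756) x1=(-1.9175, 0.9778)
step 34: x0=(1.3889, 1.4892) x1=(-1.9259, 0.9577)
step 35: x0=(1.3932, 1.5028) x1=(-1.9344, 0.9376)

(1.3932, 1.5028)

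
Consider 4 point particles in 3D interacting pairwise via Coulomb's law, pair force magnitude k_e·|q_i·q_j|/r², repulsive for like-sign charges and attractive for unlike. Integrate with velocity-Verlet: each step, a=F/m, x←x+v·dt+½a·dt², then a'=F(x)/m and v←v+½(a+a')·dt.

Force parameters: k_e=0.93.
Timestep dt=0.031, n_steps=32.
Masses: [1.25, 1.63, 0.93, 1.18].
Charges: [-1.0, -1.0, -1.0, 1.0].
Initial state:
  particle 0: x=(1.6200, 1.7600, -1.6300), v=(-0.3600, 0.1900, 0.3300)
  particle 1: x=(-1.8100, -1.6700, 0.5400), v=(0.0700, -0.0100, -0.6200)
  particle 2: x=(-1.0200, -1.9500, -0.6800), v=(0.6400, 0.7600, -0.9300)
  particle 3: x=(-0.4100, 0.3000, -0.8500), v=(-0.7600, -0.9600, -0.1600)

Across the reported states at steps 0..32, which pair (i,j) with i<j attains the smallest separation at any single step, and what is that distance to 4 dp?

pair (2,3), distance 1.0393

step 0: x0=(1.6200, 1.7600, -1.6300) x1=(-1.8100, -1.6700, 0.5400) x2=(-1.0200, -1.9500, -0.6800) x3=(-0.4100, 0.3000, -0.8500)
step 1: x0=(1.6088, 1.7659, -1.6198) x1=(-1.8079, -1.6703, 0.5209) x2=(-1.0000, -1.9264, -0.7090) x3=(-0.4336, 0.2702, -0.8549)
step 2: x0=(1.5976, 1.7718, -1.6095) x1=(-1.8059, -1.6705, 0.5019) x2=(-0.9798, -1.9028, -0.7384) x3=(-0.4571, 0.2402, -0.8599)
step 3: x0=(1.5863, 1.7776, -1.5993) x1=(-1.8040, -1.6706, 0.4831) x2=(-0.9593, -1.8790, -0.7681) x3=(-0.4807, 0.2100, -0.8648)
step 4: x0=(1.5750, 1.7834, -1.5890) x1=(-1.8022, -1.6706, 0.4645) x2=(-0.9386, -1.8552, -0.7982) x3=(-0.5043, 0.1797, -0.8696)
step 5: x0=(1.5637, 1.7893, -1.5787) x1=(-1.8005, -1.6706, 0.4460) x2=(-0.9176, -1.8312, -0.8286) x3=(-0.5279, 0.1492, -0.8744)
step 6: x0=(1.5523, 1.7951, -1.5684) x1=(-1.7989, -1.6705, 0.4277) x2=(-0.8964, -1.8070, -0.8593) x3=(-0.5515, 0.1185, -0.8792)
step 7: x0=(1.5409, 1.8009, -1.5581) x1=(-1.7974, -1.6703, 0.4095) x2=(-0.8750, -1.7827, -0.8903) x3=(-0.5751, 0.0876, -0.8840)
step 8: x0=(1.5294, 1.8067, -1.5478) x1=(-1.7960, -1.6701, 0.3915) x2=(-0.8533, -1.7582, -0.9216) x3=(-0.5987, 0.0564, -0.8887)
step 9: x0=(1.5180, 1.8125, -1.5375) x1=(-1.7947, -1.6698, 0.3736) x2=(-0.8314, -1.7335, -0.9532) x3=(-0.6224, 0.0250, -0.8933)
step 10: x0=(1.5065, 1.8183, -1.5272) x1=(-1.7935, -1.6694, 0.3558) x2=(-0.8093, -1.7085, -0.9851) x3=(-0.6461, -0.0067, -0.8980)
step 11: x0=(1.4949, 1.8241, -1.5169) x1=(-1.7924, -1.6690, 0.3381) x2=(-0.7869, -1.6833, -1.0172) x3=(-0.6698, -0.0387, -0.9026)
step 12: x0=(1.4834, 1.8299, -1.5066) x1=(-1.7913, -1.6685, 0.3206) x2=(-0.7644, -1.6577, -1.0496) x3=(-0.6935, -0.0710, -0.9071)
step 13: x0=(1.4718, 1.8357, -1.4962) x1=(-1.7903, -1.6680, 0.3031) x2=(-0.7417, -1.6319, -1.0822) x3=(-0.7173, -0.1036, -0.9116)
step 14: x0=(1.4602, 1.8415, -1.4859) x1=(-1.7894, -1.6674, 0.2858) x2=(-0.7188, -1.6056, -1.1150) x3=(-0.7411, -0.1366, -0.9161)
step 15: x0=(1.4486, 1.8473, -1.4756) x1=(-1.7886, -1.6668, 0.2685) x2=(-0.6958, -1.5790, -1.1480) x3=(-0.7648, -0.1700, -0.9206)
step 16: x0=(1.4370, 1.8531, -1.4653) x1=(-1.7878, -1.6661, 0.2513) x2=(-0.6726, -1.5519, -1.1811) x3=(-0.7886, -0.2038, -0.9251)
step 17: x0=(1.4254, 1.8589, -1.4549) x1=(-1.7871, -1.6653, 0.2341) x2=(-0.6494, -1.5244, -1.2144) x3=(-0.8123, -0.2381, -0.9295)
step 18: x0=(1.4137, 1.8647, -1.4446) x1=(-1.7864, -1.6645, 0.2171) x2=(-0.6260, -1.4963, -1.2477) x3=(-0.8361, -0.2729, -0.9340)
step 19: x0=(1.4021, 1.8705, -1.4343) x1=(-1.7858, -1.6637, 0.2001) x2=(-0.6026, -1.4678, -1.2812) x3=(-0.8598, -0.3081, -0.9385)
step 20: x0=(1.3904, 1.8764, -1.4240) x1=(-1.7852, -1.6627, 0.1831) x2=(-0.5793, -1.4387, -1.3146) x3=(-0.8834, -0.3439, -0.9430)
step 21: x0=(1.3787, 1.8822, -1.4136) x1=(-1.7847, -1.6617, 0.1662) x2=(-0.5559, -1.4089, -1.3481) x3=(-0.9069, -0.3803, -0.9476)
step 22: x0=(1.3671, 1.8881, -1.4033) x1=(-1.7842, -1.6606, 0.1493) x2=(-0.5327, -1.3786, -1.3815) x3=(-0.9303, -0.4173, -0.9522)
step 23: x0=(1.3554, 1.8940, -1.3930) x1=(-1.7837, -1.6595, 0.1324) x2=(-0.5096, -1.3477, -1.4147) x3=(-0.9535, -0.4549, -0.9570)
step 24: x0=(1.3437, 1.8999, -1.3827) x1=(-1.7832, -1.6583, 0.1155) x2=(-0.4867, -1.3161, -1.4479) x3=(-0.9766, -0.4931, -0.9619)
step 25: x0=(1.3320, 1.9058, -1.3723) x1=(-1.7828, -1.6570, 0.0987) x2=(-0.4641, -1.2839, -1.4808) x3=(-0.9993, -0.5319, -0.9670)
step 26: x0=(1.3204, 1.9117, -1.3620) x1=(-1.7824, -1.6556, 0.0818) x2=(-0.4418, -1.2511, -1.5135) x3=(-1.0219, -0.5713, -0.9723)
step 27: x0=(1.3087, 1.9177, -1.3517) x1=(-1.7819, -1.6542, 0.0649) x2=(-0.4200, -1.2178, -1.5459) x3=(-1.0441, -0.6112, -0.9777)
step 28: x0=(1.2970, 1.9237, -1.3414) x1=(-1.7815, -1.6526, 0.0479) x2=(-0.3985, -1.1840, -1.5779) x3=(-1.0659, -0.6518, -0.9834)
step 29: x0=(1.2854, 1.9297, -1.3310) x1=(-1.7811, -1.6510, 0.0310) x2=(-0.3775, -1.1497, -1.6096) x3=(-1.0875, -0.6928, -0.9893)
step 30: x0=(1.2737, 1.9358, -1.3207) x1=(-1.7807, -1.6493, 0.0139) x2=(-0.3571, -1.1151, -1.6410) x3=(-1.1086, -0.7342, -0.9954)
step 31: x0=(1.2621, 1.9419, -1.3104) x1=(-1.7802, -1.6475, -0.0032) x2=(-0.3371, -1.0802, -1.6719) x3=(-1.1294, -0.7761, -1.0017)
step 32: x0=(1.2504, 1.9480, -1.3000) x1=(-1.7797, -1.6455, -0.0204) x2=(-0.3177, -1.0451, -1.7025) x3=(-1.1498, -0.8183, -1.0082)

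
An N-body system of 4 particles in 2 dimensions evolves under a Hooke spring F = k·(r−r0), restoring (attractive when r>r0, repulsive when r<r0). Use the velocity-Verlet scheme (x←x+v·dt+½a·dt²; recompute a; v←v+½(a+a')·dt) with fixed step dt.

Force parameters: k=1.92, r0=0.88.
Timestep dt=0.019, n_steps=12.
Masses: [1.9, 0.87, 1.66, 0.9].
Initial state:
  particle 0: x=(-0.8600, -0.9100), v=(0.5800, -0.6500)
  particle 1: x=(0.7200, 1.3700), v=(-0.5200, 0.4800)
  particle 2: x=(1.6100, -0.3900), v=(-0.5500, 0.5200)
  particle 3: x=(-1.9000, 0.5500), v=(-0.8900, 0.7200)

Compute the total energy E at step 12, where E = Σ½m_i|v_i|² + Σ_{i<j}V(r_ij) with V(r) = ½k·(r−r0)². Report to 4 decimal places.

step 0: x0=(-0.8600, -0.9100) x1=(0.7200, 1.3700) x2=(1.6100, -0.3900) x3=(-1.9000, 0.5500)
step 1: x0=(-0.8486, -0.9219) x1=(0.7092, 1.3779) x2=(1.5986, -0.3798) x3=(-1.9150, 0.5633)
step 2: x0=(-0.8364, -0.9328) x1=(0.6965, 1.3833) x2=(1.5851, -0.3691) x3=(-1.9261, 0.5760)
step 3: x0=(-0.8235, -0.9426) x1=(0.6819, 1.3863) x2=(1.5697, -0.3578) x3=(-1.9334, 0.5878)
step 4: x0=(-0.8098, -0.9515) x1=(0.6655, 1.3868) x2=(1.5524, -0.3460) x3=(-1.9368, 0.5989)
step 5: x0=(-0.7955, -0.9594) x1=(0.6473, 1.3848) x2=(1.5331, -0.3337) x3=(-1.9364, 0.6093)
step 6: x0=(-0.7805, -0.9662) x1=(0.6273, 1.3804) x2=(1.5119, -0.3208) x3=(-1.9321, 0.6188)
step 7: x0=(-0.7648, -0.9719) x1=(0.6055, 1.3736) x2=(1.4888, -0.3074) x3=(-1.9240, 0.6275)
step 8: x0=(-0.7486, -0.9766) x1=(0.5821, 1.3644) x2=(1.4639, -0.2936) x3=(-1.9122, 0.6353)
step 9: x0=(-0.7317, -0.9803) x1=(0.5570, 1.3529) x2=(1.4371, -0.2792) x3=(-1.8966, 0.6423)
step 10: x0=(-0.7143, -0.9828) x1=(0.5303, 1.3391) x2=(1.4086, -0.2644) x3=(-1.8774, 0.6484)
step 11: x0=(-0.6963, -0.9844) x1=(0.5020, 1.3230) x2=(1.3783, -0.2491) x3=(-1.8545, 0.6537)
step 12: x0=(-0.6779, -0.9848) x1=(0.4723, 1.3047) x2=(1.3463, -0.2334) x3=(-1.8282, 0.6580)
step 0 velocities: v0=(0.5800, -0.6500) v1=(-0.5200, 0.4800) v2=(-0.5500, 0.5200) v3=(-0.8900, 0.7200)
step 0: KE=2.0040, PE=18.6031, E=20.6071
step 12 velocities: v0=(0.9844, 0.0025) v1=(-1.6018, -1.0178) v2=(-1.7278, 0.8371) v3=(1.4746, 0.2056)
step 12: KE=6.5443, PE=14.0602, E=20.6045

20.6045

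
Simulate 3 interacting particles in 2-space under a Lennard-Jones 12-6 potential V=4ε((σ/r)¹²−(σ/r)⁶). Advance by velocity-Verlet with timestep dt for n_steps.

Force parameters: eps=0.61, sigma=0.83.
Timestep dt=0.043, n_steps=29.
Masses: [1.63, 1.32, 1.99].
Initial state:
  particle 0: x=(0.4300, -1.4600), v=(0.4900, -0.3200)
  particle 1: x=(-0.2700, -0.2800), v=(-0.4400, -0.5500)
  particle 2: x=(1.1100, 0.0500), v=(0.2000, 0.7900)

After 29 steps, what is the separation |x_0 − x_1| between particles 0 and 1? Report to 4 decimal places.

step 0: x0=(0.4300, -1.4600) x1=(-0.2700, -0.2800) x2=(1.1100, 0.0500)
step 1: x0=(0.4510, -1.4735) x1=(-0.2885, -0.3039) x2=(1.1184, 0.0839)
step 2: x0=(0.4717, -1.4864) x1=(-0.3062, -0.3282) x2=(1.1265, 0.1176)
step 3: x0=(0.4922, -1.4988) x1=(-0.3233, -0.3528) x2=(1.1343, 0.1511)
step 4: x0=(0.5125, -1.5107) x1=(-0.3397, -0.3778) x2=(1.1419, 0.1845)
step 5: x0=(0.5326, -1.5222) x1=(-0.3556, -0.4032) x2=(1.1493, 0.2178)
step 6: x0=(0.5524, -1.5334) x1=(-0.3709, -0.4289) x2=(1.1565, 0.2509)
step 7: x0=(0.5720, -1.5441) x1=(-0.3858, -0.4549) x2=(1.1637, 0.2840)
step 8: x0=(0.5914, -1.5546) x1=(-0.4002, -0.4811) x2=(1.1707, 0.3170)
step 9: x0=(0.6105, -1.5647) x1=(-0.4143, -0.5077) x2=(1.1776, 0.3499)
step 10: x0=(0.6294, -1.5745) x1=(-0.4279, -0.5344) x2=(1.1845, 0.3827)
step 11: x0=(0.6481, -1.5841) x1=(-0.4412, -0.5615) x2=(1.1913, 0.4155)
step 12: x0=(0.6666, -1.5934) x1=(-0.4542, -0.5887) x2=(1.1981, 0.4482)
step 13: x0=(0.6849, -1.6025) x1=(-0.4668, -0.6161) x2=(1.2048, 0.4809)
step 14: x0=(0.7029, -1.6115) x1=(-0.4791, -0.6438) x2=(1.2115, 0.5135)
step 15: x0=(0.7208, -1.6202) x1=(-0.4911, -0.6716) x2=(1.2181, 0.5461)
step 16: x0=(0.7385, -1.6287) x1=(-0.5029, -0.6996) x2=(1.2248, 0.5787)
step 17: x0=(0.7560, -1.6371) x1=(-0.5144, -0.7278) x2=(1.2314, 0.6113)
step 18: x0=(0.7733, -1.6453) x1=(-0.5256, -0.7561) x2=(1.2380, 0.6438)
step 19: x0=(0.7904, -1.6534) x1=(-0.5367, -0.7845) x2=(1.2446, 0.6763)
step 20: x0=(0.8073, -1.6614) x1=(-0.5474, -0.8131) x2=(1.2511, 0.7088)
step 21: x0=(0.8241, -1.6692) x1=(-0.5580, -0.8418) x2=(1.2577, 0.7412)
step 22: x0=(0.8408, -1.6770) x1=(-0.5683, -0.8705) x2=(1.2642, 0.7737)
step 23: x0=(0.8572, -1.6846) x1=(-0.5785, -0.8994) x2=(1.2708, 0.8061)
step 24: x0=(0.8736, -1.6922) x1=(-0.5885, -0.9284) x2=(1.2773, 0.8386)
step 25: x0=(0.8898, -1.6997) x1=(-0.5983, -0.9575) x2=(1.2839, 0.8710)
step 26: x0=(0.9058, -1.7071) x1=(-0.6079, -0.9866) x2=(1.2904, 0.9034)
step 27: x0=(0.9218, -1.7144) x1=(-0.6173, -1.0159) x2=(1.2969, 0.9358)
step 28: x0=(0.9376, -1.7217) x1=(-0.6266, -1.0451) x2=(1.3034, 0.9682)
step 29: x0=(0.9533, -1.7289) x1=(-0.6358, -1.0745) x2=(1.3100, 1.0006)

1.7185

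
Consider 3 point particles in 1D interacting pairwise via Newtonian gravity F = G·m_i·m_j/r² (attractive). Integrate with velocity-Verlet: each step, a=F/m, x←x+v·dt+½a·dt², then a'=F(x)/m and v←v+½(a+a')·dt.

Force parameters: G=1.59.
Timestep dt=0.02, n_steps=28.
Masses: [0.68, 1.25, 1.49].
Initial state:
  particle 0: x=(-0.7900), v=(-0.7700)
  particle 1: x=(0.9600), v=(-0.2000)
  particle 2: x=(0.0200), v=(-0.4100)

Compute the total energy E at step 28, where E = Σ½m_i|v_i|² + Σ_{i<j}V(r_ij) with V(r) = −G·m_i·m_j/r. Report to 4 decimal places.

-5.4609

step 0: x0=(-0.7900) x1=(0.9600) x2=(0.0200)
step 1: x0=(-0.8045) x1=(0.9554) x2=(0.0119)
step 2: x0=(-0.8174) x1=(0.9496) x2=(0.0041)
step 3: x0=(-0.8286) x1=(0.9426) x2=(-0.0035)
step 4: x0=(-0.8382) x1=(0.9344) x2=(-0.0108)
step 5: x0=(-0.8461) x1=(0.9250) x2=(-0.0179)
step 6: x0=(-0.8524) x1=(0.9144) x2=(-0.0247)
step 7: x0=(-0.8571) x1=(0.9025) x2=(-0.0313)
step 8: x0=(-0.8601) x1=(0.8895) x2=(-0.0375)
step 9: x0=(-0.8614) x1=(0.8752) x2=(-0.0435)
step 10: x0=(-0.8611) x1=(0.8596) x2=(-0.0492)
step 11: x0=(-0.8591) x1=(0.8428) x2=(-0.0546)
step 12: x0=(-0.8553) x1=(0.8246) x2=(-0.0596)
step 13: x0=(-0.8497) x1=(0.8051) x2=(-0.0643)
step 14: x0=(-0.8423) x1=(0.7841) x2=(-0.0687)
step 15: x0=(-0.8331) x1=(0.7617) x2=(-0.0727)
step 16: x0=(-0.8219) x1=(0.7377) x2=(-0.0763)
step 17: x0=(-0.8086) x1=(0.7122) x2=(-0.0795)
step 18: x0=(-0.7932) x1=(0.6849) x2=(-0.0823)
step 19: x0=(-0.7756) x1=(0.6558) x2=(-0.0845)
step 20: x0=(-0.7556) x1=(0.6248) x2=(-0.0862)
step 21: x0=(-0.7331) x1=(0.5917) x2=(-0.0873)
step 22: x0=(-0.7079) x1=(0.5563) x2=(-0.0877)
step 23: x0=(-0.6797) x1=(0.5184) x2=(-0.0873)
step 24: x0=(-0.6482) x1=(0.4775) x2=(-0.0859)
step 25: x0=(-0.6131) x1=(0.4333) x2=(-0.0835)
step 26: x0=(-0.5740) x1=(0.3852) x2=(-0.0796)
step 27: x0=(-0.5300) x1=(0.3322) x2=(-0.0738)
step 28: x0=(-0.4805) x1=(0.2729) x2=(-0.0652)
step 0 velocities: v0=(-0.7700) v1=(-0.2000) v2=(-0.4100)
step 0: KE=0.3518, PE=-5.9116, E=-5.5597
step 28 velocities: v0=(2.6498) v1=(-3.1917) v2=(0.5391)
step 28: KE=8.9705, PE=-14.4314, E=-5.4609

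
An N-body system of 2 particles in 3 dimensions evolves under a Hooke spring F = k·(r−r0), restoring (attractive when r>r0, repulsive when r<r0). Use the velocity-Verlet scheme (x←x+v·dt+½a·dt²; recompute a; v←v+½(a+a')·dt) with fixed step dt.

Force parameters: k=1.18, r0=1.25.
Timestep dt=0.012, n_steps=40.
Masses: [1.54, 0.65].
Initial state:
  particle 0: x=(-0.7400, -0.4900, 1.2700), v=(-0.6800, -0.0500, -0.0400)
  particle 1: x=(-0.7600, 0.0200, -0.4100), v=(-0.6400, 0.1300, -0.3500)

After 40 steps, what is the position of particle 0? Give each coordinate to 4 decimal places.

(-1.0668, -0.4999, 1.2057)

step 0: x0=(-0.7400, -0.4900, 1.2700) x1=(-0.7600, 0.0200, -0.4100)
step 1: x0=(-0.7482, -0.4906, 1.2695) x1=(-0.7677, 0.0215, -0.4141)
step 2: x0=(-0.7563, -0.4912, 1.2689) x1=(-0.7754, 0.0230, -0.4181)
step 3: x0=(-0.7645, -0.4917, 1.2683) x1=(-0.7830, 0.0245, -0.4220)
step 4: x0=(-0.7726, -0.4923, 1.2676) x1=(-0.7907, 0.0259, -0.4258)
step 5: x0=(-0.7808, -0.4928, 1.2669) x1=(-0.7984, 0.0273, -0.4294)
step 6: x0=(-0.7890, -0.4933, 1.2661) x1=(-0.8061, 0.0287, -0.4329)
step 7: x0=(-0.7971, -0.4938, 1.2653) x1=(-0.8137, 0.0300, -0.4362)
step 8: x0=(-0.8053, -0.4943, 1.2644) x1=(-0.8214, 0.0312, -0.4395)
step 9: x0=(-0.8135, -0.4947, 1.2635) x1=(-0.8291, 0.0324, -0.4426)
step 10: x0=(-0.8216, -0.4952, 1.2625) x1=(-0.8367, 0.0336, -0.4455)
step 11: x0=(-0.8298, -0.4956, 1.2614) x1=(-0.8444, 0.0348, -0.4483)
step 12: x0=(-0.8380, -0.4960, 1.2603) x1=(-0.8521, 0.0359, -0.4510)
step 13: x0=(-0.8461, -0.4964, 1.2591) x1=(-0.8597, 0.0369, -0.4536)
step 14: x0=(-0.8543, -0.4967, 1.2579) x1=(-0.8674, 0.0379, -0.4560)
step 15: x0=(-0.8625, -0.4971, 1.2566) x1=(-0.8750, 0.0389, -0.4583)
step 16: x0=(-0.8706, -0.4974, 1.2552) x1=(-0.8827, 0.0398, -0.4604)
step 17: x0=(-0.8788, -0.4977, 1.2538) x1=(-0.8904, 0.0407, -0.4624)
step 18: x0=(-0.8870, -0.4980, 1.2524) x1=(-0.8980, 0.0415, -0.4643)
step 19: x0=(-0.8951, -0.4983, 1.2509) x1=(-0.9057, 0.0423, -0.4661)
step 20: x0=(-0.9033, -0.4986, 1.2493) x1=(-0.9133, 0.0431, -0.4677)
step 21: x0=(-0.9115, -0.4988, 1.2476) x1=(-0.9210, 0.0438, -0.4691)
step 22: x0=(-0.9196, -0.4990, 1.2460) x1=(-0.9287, 0.0445, -0.4704)
step 23: x0=(-0.9278, -0.4992, 1.2442) x1=(-0.9363, 0.0451, -0.4716)
step 24: x0=(-0.9360, -0.4994, 1.2424) x1=(-0.9440, 0.0457, -0.4727)
step 25: x0=(-0.9442, -0.4996, 1.2405) x1=(-0.9516, 0.0462, -0.4736)
step 26: x0=(-0.9523, -0.4998, 1.2386) x1=(-0.9593, 0.0467, -0.4744)
step 27: x0=(-0.9605, -0.4999, 1.2366) x1=(-0.9669, 0.0472, -0.4750)
step 28: x0=(-0.9687, -0.5000, 1.2346) x1=(-0.9746, 0.0476, -0.4755)
step 29: x0=(-0.9769, -0.5001, 1.2325) x1=(-0.9822, 0.0479, -0.4759)
step 30: x0=(-0.9850, -0.5002, 1.2303) x1=(-0.9899, 0.0483, -0.4761)
step 31: x0=(-0.9932, -0.5002, 1.2281) x1=(-0.9975, 0.0485, -0.4762)
step 32: x0=(-1.0014, -0.5003, 1.2258) x1=(-1.0052, 0.0488, -0.4762)
step 33: x0=(-1.0095, -0.5003, 1.2235) x1=(-1.0128, 0.0490, -0.4760)
step 34: x0=(-1.0177, -0.5003, 1.2211) x1=(-1.0205, 0.0491, -0.4757)
step 35: x0=(-1.0259, -0.5003, 1.2187) x1=(-1.0281, 0.0492, -0.4753)
step 36: x0=(-1.0341, -0.5002, 1.2162) x1=(-1.0358, 0.0493, -0.4747)
step 37: x0=(-1.0422, -0.5002, 1.2137) x1=(-1.0434, 0.0493, -0.4740)
step 38: x0=(-1.0504, -0.5001, 1.2111) x1=(-1.0511, 0.0493, -0.4732)
step 39: x0=(-1.0586, -0.5000, 1.2084) x1=(-1.0587, 0.0492, -0.4722)
step 40: x0=(-1.0668, -0.4999, 1.2057) x1=(-1.0664, 0.0491, -0.4711)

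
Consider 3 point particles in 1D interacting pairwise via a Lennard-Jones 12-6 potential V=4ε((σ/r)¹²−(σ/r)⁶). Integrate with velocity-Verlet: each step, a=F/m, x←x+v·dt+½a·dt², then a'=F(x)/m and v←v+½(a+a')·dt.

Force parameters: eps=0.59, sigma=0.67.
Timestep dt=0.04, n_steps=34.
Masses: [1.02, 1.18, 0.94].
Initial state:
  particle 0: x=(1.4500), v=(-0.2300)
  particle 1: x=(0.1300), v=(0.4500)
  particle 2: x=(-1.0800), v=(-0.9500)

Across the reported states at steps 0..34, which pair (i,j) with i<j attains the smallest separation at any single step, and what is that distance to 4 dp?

pair (0,1), distance 0.6628

step 0: x0=(1.4500) x1=(0.1300) x2=(-1.0800)
step 1: x0=(1.4407) x1=(0.1479) x2=(-1.1177)
step 2: x0=(1.4310) x1=(0.1658) x2=(-1.1551)
step 3: x0=(1.4210) x1=(0.1837) x2=(-1.1921)
step 4: x0=(1.4105) x1=(0.2018) x2=(-1.2289)
step 5: x0=(1.3995) x1=(0.2203) x2=(-1.2655)
step 6: x0=(1.3880) x1=(0.2391) x2=(-1.3020)
step 7: x0=(1.3757) x1=(0.2585) x2=(-1.3383)
step 8: x0=(1.3626) x1=(0.2785) x2=(-1.3746)
step 9: x0=(1.3484) x1=(0.2993) x2=(-1.4108)
step 10: x0=(1.3331) x1=(0.3212) x2=(-1.4470)
step 11: x0=(1.3162) x1=(0.3444) x2=(-1.4831)
step 12: x0=(1.2973) x1=(0.3692) x2=(-1.5192)
step 13: x0=(1.2761) x1=(0.3961) x2=(-1.5553)
step 14: x0=(1.2518) x1=(0.4255) x2=(-1.5913)
step 15: x0=(1.2242) x1=(0.4578) x2=(-1.6274)
step 16: x0=(1.1953) x1=(0.4913) x2=(-1.6634)
step 17: x0=(1.1777) x1=(0.5150) x2=(-1.6994)
step 18: x0=(1.2008) x1=(0.5035) x2=(-1.7354)
step 19: x0=(1.2382) x1=(0.4796) x2=(-1.7714)
step 20: x0=(1.2749) x1=(0.4563) x2=(-1.8073)
step 21: x0=(1.3084) x1=(0.4358) x2=(-1.8433)
step 22: x0=(1.3388) x1=(0.4180) x2=(-1.8793)
step 23: x0=(1.3666) x1=(0.4023) x2=(-1.9152)
step 24: x0=(1.3925) x1=(0.3883) x2=(-1.9512)
step 25: x0=(1.4167) x1=(0.3758) x2=(-1.9871)
step 26: x0=(1.4397) x1=(0.3643) x2=(-2.0231)
step 27: x0=(1.4616) x1=(0.3538) x2=(-2.0590)
step 28: x0=(1.4826) x1=(0.3441) x2=(-2.0949)
step 29: x0=(1.5028) x1=(0.3350) x2=(-2.1308)
step 30: x0=(1.5224) x1=(0.3264) x2=(-2.1667)
step 31: x0=(1.5415) x1=(0.3183) x2=(-2.2027)
step 32: x0=(1.5601) x1=(0.3106) x2=(-2.2386)
step 33: x0=(1.5784) x1=(0.3032) x2=(-2.2745)
step 34: x0=(1.5962) x1=(0.2961) x2=(-2.3104)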